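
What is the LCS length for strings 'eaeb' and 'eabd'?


DP table for LCS of 'eaeb' and 'eabd':
       e  a  b  d
    0  0  0  0  0
  e 0  1  1  1  1
  a 0  1  2  2  2
  e 0  1  2  2  2
  b 0  1  2  3  3
LCS: 'eab'
LCS length = 3

3


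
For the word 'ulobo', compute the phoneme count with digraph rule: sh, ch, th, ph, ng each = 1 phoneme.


Parsing 'ulobo' greedily, digraphs first:
  'u' -> vowel phoneme (phonemes so far: 1)
  'l' -> consonant phoneme (phonemes so far: 2)
  'o' -> vowel phoneme (phonemes so far: 3)
  'b' -> consonant phoneme (phonemes so far: 4)
  'o' -> vowel phoneme (phonemes so far: 5)
Total phonemes: 5

5


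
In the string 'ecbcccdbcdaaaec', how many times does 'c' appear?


Scanning 'ecbcccdbcdaaaec' for 'c':
  Position 1: 'c' -> MATCH (count: 1)
  Position 3: 'c' -> MATCH (count: 2)
  Position 4: 'c' -> MATCH (count: 3)
  Position 5: 'c' -> MATCH (count: 4)
  Position 8: 'c' -> MATCH (count: 5)
  Position 14: 'c' -> MATCH (count: 6)
Total occurrences of 'c': 6

6


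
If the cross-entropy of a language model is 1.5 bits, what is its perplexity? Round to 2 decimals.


Perplexity formula: PP = 2^H
H = 1.5
PP = 2^1.5
Decompose: 2^1.5 = 2^1 * 2^0.5 = 2^1 * sqrt(2)
2^1 = 2, sqrt(2) ~ 1.4142136
PP ~ 2 * 1.4142136 = 2.8284272
Rounded to 2 decimals: 2.83

2.83


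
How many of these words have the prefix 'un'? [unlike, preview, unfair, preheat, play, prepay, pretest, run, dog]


Checking each word for prefix 'un':
  'unlike' -> YES, starts with 'un' (count: 1)
  'preview' -> no (count: 1)
  'unfair' -> YES, starts with 'un' (count: 2)
  'preheat' -> no (count: 2)
  'play' -> no (count: 2)
  'prepay' -> no (count: 2)
  'pretest' -> no (count: 2)
  'run' -> no (count: 2)
  'dog' -> no (count: 2)
Total with prefix 'un': 2

2


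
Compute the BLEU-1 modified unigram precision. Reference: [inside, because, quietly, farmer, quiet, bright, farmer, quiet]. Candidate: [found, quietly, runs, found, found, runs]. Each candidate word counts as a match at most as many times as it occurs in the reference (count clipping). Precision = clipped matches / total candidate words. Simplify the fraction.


Reference word counts: {'because': 1, 'bright': 1, 'farmer': 2, 'inside': 1, 'quiet': 2, 'quietly': 1}
Checking each candidate word (with clipping):
  'found' -> not in reference -> no match (matches: 0)
  'quietly' -> in reference (ref count 1, used 1/1) -> match (matches: 1)
  'runs' -> not in reference -> no match (matches: 1)
  'found' -> not in reference -> no match (matches: 1)
  'found' -> not in reference -> no match (matches: 1)
  'runs' -> not in reference -> no match (matches: 1)
Clipped matches: 1, Candidate length: 6
Precision = 1/6

1/6


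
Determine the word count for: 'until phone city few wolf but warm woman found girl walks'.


Counting words by splitting on spaces:
  Word 1: 'until'
  Word 2: 'phone'
  Word 3: 'city'
  Word 4: 'few'
  Word 5: 'wolf'
  Word 6: 'but'
  Word 7: 'warm'
  Word 8: 'woman'
  Word 9: 'found'
  Word 10: 'girl'
  Word 11: 'walks'
Total words: 11

11


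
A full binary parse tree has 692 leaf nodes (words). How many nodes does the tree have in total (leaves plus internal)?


Leaf nodes (terminals): 692
Internal nodes = n - 1 = 692 - 1 = 691
Total = leaves + internal = 692 + 691 = 1383

1383


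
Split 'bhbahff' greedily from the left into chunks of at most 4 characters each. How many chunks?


'bhbahff' has 7 characters.
Chunking with max size 4:
  Chunk 1: 'bhba' (positions 0-3)
  Chunk 2: 'hff' (positions 4-6)
Total chunks: ceil(7 / 4) = 2

2


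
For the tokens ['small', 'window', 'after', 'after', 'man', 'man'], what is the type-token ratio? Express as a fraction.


Tokens: 6
Unique types: ('after', 'man', 'small', 'window') = 4
TTR = 4/6
Simplify: divide both by 2 -> 2/3
TTR = 2/3

2/3


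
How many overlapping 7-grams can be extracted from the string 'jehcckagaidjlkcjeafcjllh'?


String 'jehcckagaidjlkcjeafcjllh' has length L = 24.
Number of overlapping n-grams = L - n + 1
Substituting: 24 - 7 + 1 = 18

18


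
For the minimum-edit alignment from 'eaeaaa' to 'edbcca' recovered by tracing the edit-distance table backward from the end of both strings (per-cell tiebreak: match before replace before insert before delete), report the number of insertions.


Edit distance = 4. Backtracking from cell (6, 6) with preference match > replace > insert > delete,
then listing the resulting alignment 'eaeaaa' -> 'edbcca' left to right:
  Step 1: keep 'e'
  Step 2: replace a->d
  Step 3: replace e->b
  Step 4: replace a->c
  Step 5: replace a->c
  Step 6: keep 'a'
Total insertions: 0

0


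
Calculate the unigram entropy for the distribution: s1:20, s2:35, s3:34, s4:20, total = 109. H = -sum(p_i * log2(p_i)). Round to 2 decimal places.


Computing entropy H = -sum(p_i * log2(p_i)):
  s1: p = 20/109 = 0.1835, -p*log2(p) = 0.4489
  s2: p = 35/109 = 0.3211, -p*log2(p) = 0.5263
  s3: p = 34/109 = 0.3119, -p*log2(p) = 0.5243
  s4: p = 20/109 = 0.1835, -p*log2(p) = 0.4489
H = sum of terms = 1.9484
Rounded to 2 decimals: 1.95

1.95


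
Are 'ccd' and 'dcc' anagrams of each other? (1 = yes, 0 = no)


Sort characters of 'ccd': 'ccd'
Sort characters of 'dcc': 'ccd'
Sorted forms match -> they ARE anagrams
Result: 1

1


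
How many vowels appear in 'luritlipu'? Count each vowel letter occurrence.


Scanning each character of 'luritlipu':
  Position 1: 'l' -> consonant (running count: 0)
  Position 2: 'u' -> vowel (running count: 1)
  Position 3: 'r' -> consonant (running count: 1)
  Position 4: 'i' -> vowel (running count: 2)
  Position 5: 't' -> consonant (running count: 2)
  Position 6: 'l' -> consonant (running count: 2)
  Position 7: 'i' -> vowel (running count: 3)
  Position 8: 'p' -> consonant (running count: 3)
  Position 9: 'u' -> vowel (running count: 4)
Total vowels: 4

4


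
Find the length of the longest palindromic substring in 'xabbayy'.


Scanning 'xabbayy' for palindromic substrings.
Substring at positions 1-4: 'abba'.
Check: reverse('abba') = 'abba' -> palindrome confirmed.
Neighbouring characters ('x' / 'y') break symmetry, so it cannot extend further.
No longer palindromic substring exists; longest length = 4

4


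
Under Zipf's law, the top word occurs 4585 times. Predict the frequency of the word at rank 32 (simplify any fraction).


Zipf's law: freq(rank) = f1 / rank
f1 = 4585, rank = 32
freq = 4585 / 32
GCD(4585, 32) = 1
Simplified: 4585/32

4585/32


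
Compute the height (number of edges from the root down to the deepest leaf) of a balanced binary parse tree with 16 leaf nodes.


In a balanced binary tree with n leaves the deepest leaf is ceil(log2(n)) edges below the root.
log2(16) = 4.0000
ceil(4.0000) = 4
height (edges) = 4

4


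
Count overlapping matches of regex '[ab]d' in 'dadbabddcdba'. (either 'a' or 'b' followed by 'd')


Pattern: [ab]d means either 'a' or 'b' followed by 'd'.
Scanning 'dadbabddcdba' position-by-position:
  Pos 0: window 'da' -> no
  Pos 1: window 'ad' -> MATCH
  Pos 2: window 'db' -> no
  Pos 3: window 'ba' -> no
  Pos 4: window 'ab' -> no
  Pos 5: window 'bd' -> MATCH
  Pos 6: window 'dd' -> no
  Pos 7: window 'dc' -> no
  Pos 8: window 'cd' -> no
  Pos 9: window 'db' -> no
  Pos 10: window 'ba' -> no
  Pos 11: window 'a' -> no
Total matches: 2

2


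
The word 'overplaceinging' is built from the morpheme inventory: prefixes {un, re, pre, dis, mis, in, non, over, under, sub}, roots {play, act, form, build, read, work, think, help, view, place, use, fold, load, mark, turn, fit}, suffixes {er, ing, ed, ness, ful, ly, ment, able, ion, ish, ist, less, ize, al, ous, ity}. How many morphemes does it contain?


Segmenting 'overplaceinging' against the inventory:
  'over' -> prefix (morpheme 1)
  'place' -> root (morpheme 2)
  'ing' -> suffix (morpheme 3)
  'ing' -> suffix (morpheme 4)
Total morphemes: 4

4


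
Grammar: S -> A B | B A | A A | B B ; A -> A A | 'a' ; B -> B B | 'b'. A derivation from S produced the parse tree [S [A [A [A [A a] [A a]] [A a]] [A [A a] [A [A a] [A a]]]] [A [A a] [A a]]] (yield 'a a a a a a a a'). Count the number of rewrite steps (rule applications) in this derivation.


Every bracketed nonterminal node [X ...] in the tree is produced by exactly one rule application.
Reading the tree off as a leftmost derivation:
  Step 1: S  =>  A A   (applied S -> A A)
  Step 2: A A  =>  A A A   (applied A -> A A)
  Step 3: A A A  =>  A A A A   (applied A -> A A)
  Step 4: A A A A  =>  A A A A A   (applied A -> A A)
  Step 5: A A A A A  =>  a A A A A   (applied A -> a)
  Step 6: a A A A A  =>  a a A A A   (applied A -> a)
  Step 7: a a A A A  =>  a a a A A   (applied A -> a)
  Step 8: a a a A A  =>  a a a A A A   (applied A -> A A)
  Step 9: a a a A A A  =>  a a a a A A   (applied A -> a)
  Step 10: a a a a A A  =>  a a a a A A A   (applied A -> A A)
  Step 11: a a a a A A A  =>  a a a a a A A   (applied A -> a)
  Step 12: a a a a a A A  =>  a a a a a a A   (applied A -> a)
  Step 13: a a a a a a A  =>  a a a a a a A A   (applied A -> A A)
  Step 14: a a a a a a A A  =>  a a a a a a a A   (applied A -> a)
  Step 15: a a a a a a a A  =>  a a a a a a a a   (applied A -> a)
Final yield: a a a a a a a a
Total rewrite steps: 15

15


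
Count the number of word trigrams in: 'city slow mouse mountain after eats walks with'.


Word trigrams from [8] words:
  Trigram 1: (city slow mouse)
  Trigram 2: (slow mouse mountain)
  Trigram 3: (mouse mountain after)
  Trigram 4: (mountain after eats)
  Trigram 5: (after eats walks)
  Trigram 6: (eats walks with)
Total word trigrams: 8 - 2 = 6

6


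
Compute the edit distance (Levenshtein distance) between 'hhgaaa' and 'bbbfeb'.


Building DP table for s1='hhgaaa' (len 6) and s2='bbbfeb' (len 6):
       b  b  b  f  e  b
    0  1  2  3  4  5  6
  h 1  1  2  3  4  5  6
  h 2  2  2  3  4  5  6
  g 3  3  3  3  4  5  6
  a 4  4  4  4  4  5  6
  a 5  5  5  5  5  5  6
  a 6  6  6  6  6  6  6
Edit distance = dp[6][6] = 6

6


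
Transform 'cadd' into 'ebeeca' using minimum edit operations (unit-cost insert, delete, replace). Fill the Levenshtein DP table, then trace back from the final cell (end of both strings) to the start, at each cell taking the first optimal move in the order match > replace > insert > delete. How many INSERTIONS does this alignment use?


Edit distance = 6. Backtracking from cell (4, 6) with preference match > replace > insert > delete,
then listing the resulting alignment 'cadd' -> 'ebeeca' left to right:
  Step 1: insert 'e' [insertion #1]
  Step 2: insert 'b' [insertion #2]
  Step 3: replace c->e
  Step 4: replace a->e
  Step 5: replace d->c
  Step 6: replace d->a
Total insertions: 2

2


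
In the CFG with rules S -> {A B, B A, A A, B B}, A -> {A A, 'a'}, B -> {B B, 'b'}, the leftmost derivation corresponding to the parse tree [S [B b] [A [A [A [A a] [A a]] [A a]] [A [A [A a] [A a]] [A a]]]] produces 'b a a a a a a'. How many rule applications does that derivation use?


Every bracketed nonterminal node [X ...] in the tree is produced by exactly one rule application.
Reading the tree off as a leftmost derivation:
  Step 1: S  =>  B A   (applied S -> B A)
  Step 2: B A  =>  b A   (applied B -> b)
  Step 3: b A  =>  b A A   (applied A -> A A)
  Step 4: b A A  =>  b A A A   (applied A -> A A)
  Step 5: b A A A  =>  b A A A A   (applied A -> A A)
  Step 6: b A A A A  =>  b a A A A   (applied A -> a)
  Step 7: b a A A A  =>  b a a A A   (applied A -> a)
  Step 8: b a a A A  =>  b a a a A   (applied A -> a)
  Step 9: b a a a A  =>  b a a a A A   (applied A -> A A)
  Step 10: b a a a A A  =>  b a a a A A A   (applied A -> A A)
  Step 11: b a a a A A A  =>  b a a a a A A   (applied A -> a)
  Step 12: b a a a a A A  =>  b a a a a a A   (applied A -> a)
  Step 13: b a a a a a A  =>  b a a a a a a   (applied A -> a)
Final yield: b a a a a a a
Total rewrite steps: 13

13


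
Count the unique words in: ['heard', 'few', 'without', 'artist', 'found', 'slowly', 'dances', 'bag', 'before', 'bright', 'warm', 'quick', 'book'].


Listing all tokens and tracking unique types:
  Token 1: 'heard' -> NEW (unique so far: 1)
  Token 2: 'few' -> NEW (unique so far: 2)
  Token 3: 'without' -> NEW (unique so far: 3)
  Token 4: 'artist' -> NEW (unique so far: 4)
  Token 5: 'found' -> NEW (unique so far: 5)
  Token 6: 'slowly' -> NEW (unique so far: 6)
  Token 7: 'dances' -> NEW (unique so far: 7)
  Token 8: 'bag' -> NEW (unique so far: 8)
  Token 9: 'before' -> NEW (unique so far: 9)
  Token 10: 'bright' -> NEW (unique so far: 10)
  Token 11: 'warm' -> NEW (unique so far: 11)
  Token 12: 'quick' -> NEW (unique so far: 12)
  Token 13: 'book' -> NEW (unique so far: 13)
Unique types: ('artist', 'bag', 'before', 'book', 'bright', 'dances', 'few', 'found', 'heard', 'quick', 'slowly', 'warm', 'without')
Vocabulary size: 13

13


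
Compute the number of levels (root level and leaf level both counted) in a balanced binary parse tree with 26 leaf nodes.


In a balanced binary tree with n leaves the deepest leaf is ceil(log2(n)) edges below the root,
so counting node levels inclusive of root and leaves gives ceil(log2(n)) + 1 levels.
log2(26) = 4.7004
ceil(4.7004) = 5
levels = 5 + 1 = 6

6


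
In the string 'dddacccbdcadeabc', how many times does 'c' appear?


Scanning 'dddacccbdcadeabc' for 'c':
  Position 4: 'c' -> MATCH (count: 1)
  Position 5: 'c' -> MATCH (count: 2)
  Position 6: 'c' -> MATCH (count: 3)
  Position 9: 'c' -> MATCH (count: 4)
  Position 15: 'c' -> MATCH (count: 5)
Total occurrences of 'c': 5

5


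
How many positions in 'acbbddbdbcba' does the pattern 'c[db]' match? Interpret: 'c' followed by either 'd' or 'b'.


Pattern: c[db] means 'c' followed by either 'd' or 'b'.
Scanning 'acbbddbdbcba' position-by-position:
  Pos 0: window 'ac' -> no
  Pos 1: window 'cb' -> MATCH
  Pos 2: window 'bb' -> no
  Pos 3: window 'bd' -> no
  Pos 4: window 'dd' -> no
  Pos 5: window 'db' -> no
  Pos 6: window 'bd' -> no
  Pos 7: window 'db' -> no
  Pos 8: window 'bc' -> no
  Pos 9: window 'cb' -> MATCH
  Pos 10: window 'ba' -> no
  Pos 11: window 'a' -> no
Total matches: 2

2


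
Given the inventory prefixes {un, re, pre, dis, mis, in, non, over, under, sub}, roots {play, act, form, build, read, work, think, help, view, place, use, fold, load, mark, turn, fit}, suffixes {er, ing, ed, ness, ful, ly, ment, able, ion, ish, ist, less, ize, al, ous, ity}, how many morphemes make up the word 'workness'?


Segmenting 'workness' against the inventory:
  'work' -> root (morpheme 1)
  'ness' -> suffix (morpheme 2)
Total morphemes: 2

2


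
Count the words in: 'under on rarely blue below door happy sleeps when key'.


Counting words by splitting on spaces:
  Word 1: 'under'
  Word 2: 'on'
  Word 3: 'rarely'
  Word 4: 'blue'
  Word 5: 'below'
  Word 6: 'door'
  Word 7: 'happy'
  Word 8: 'sleeps'
  Word 9: 'when'
  Word 10: 'key'
Total words: 10

10


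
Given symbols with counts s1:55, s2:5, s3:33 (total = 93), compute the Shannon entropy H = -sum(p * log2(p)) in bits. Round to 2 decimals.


Computing entropy H = -sum(p_i * log2(p_i)):
  s1: p = 55/93 = 0.5914, -p*log2(p) = 0.4482
  s2: p = 5/93 = 0.0538, -p*log2(p) = 0.2267
  s3: p = 33/93 = 0.3548, -p*log2(p) = 0.5304
H = sum of terms = 1.2053
Rounded to 2 decimals: 1.21

1.21


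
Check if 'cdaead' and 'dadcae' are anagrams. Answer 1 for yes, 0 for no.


Sort characters of 'cdaead': 'aacdde'
Sort characters of 'dadcae': 'aacdde'
Sorted forms match -> they ARE anagrams
Result: 1

1


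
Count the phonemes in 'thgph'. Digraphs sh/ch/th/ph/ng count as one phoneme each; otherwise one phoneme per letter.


Parsing 'thgph' greedily, digraphs first:
  'th' -> digraph (1 consonant phoneme) (phonemes so far: 1)
  'g' -> consonant phoneme (phonemes so far: 2)
  'ph' -> digraph (1 consonant phoneme) (phonemes so far: 3)
Total phonemes: 3

3


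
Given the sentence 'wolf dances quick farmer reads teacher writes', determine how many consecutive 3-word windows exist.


Word trigrams from [7] words:
  Trigram 1: (wolf dances quick)
  Trigram 2: (dances quick farmer)
  Trigram 3: (quick farmer reads)
  Trigram 4: (farmer reads teacher)
  Trigram 5: (reads teacher writes)
Total word trigrams: 7 - 2 = 5

5


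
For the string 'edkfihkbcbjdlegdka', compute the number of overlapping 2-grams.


String 'edkfihkbcbjdlegdka' has length L = 18.
Number of overlapping n-grams = L - n + 1
Substituting: 18 - 2 + 1 = 17

17


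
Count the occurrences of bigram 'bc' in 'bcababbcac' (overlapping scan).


Scanning 'bcababbcac' for bigram 'bc':
  Position 0: 'bc' -> MATCH
  Position 1: 'ca' -> no
  Position 2: 'ab' -> no
  Position 3: 'ba' -> no
  Position 4: 'ab' -> no
  Position 5: 'bb' -> no
  Position 6: 'bc' -> MATCH
  Position 7: 'ca' -> no
  Position 8: 'ac' -> no
Total matches: 2

2


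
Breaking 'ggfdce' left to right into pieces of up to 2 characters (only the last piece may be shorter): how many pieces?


'ggfdce' has 6 characters.
Chunking with max size 2:
  Chunk 1: 'gg' (positions 0-1)
  Chunk 2: 'fd' (positions 2-3)
  Chunk 3: 'ce' (positions 4-5)
Total chunks: ceil(6 / 2) = 3

3


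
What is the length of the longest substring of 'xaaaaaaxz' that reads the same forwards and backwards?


Scanning 'xaaaaaaxz' for palindromic substrings.
Substring at positions 0-7: 'xaaaaaax'.
Check: reverse('xaaaaaax') = 'xaaaaaax' -> palindrome confirmed.
Neighbouring characters ('-' / 'z') break symmetry, so it cannot extend further.
No longer palindromic substring exists; longest length = 8

8


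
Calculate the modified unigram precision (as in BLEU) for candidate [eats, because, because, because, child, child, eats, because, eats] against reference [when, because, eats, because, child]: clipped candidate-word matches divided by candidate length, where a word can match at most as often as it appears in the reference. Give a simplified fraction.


Reference word counts: {'because': 2, 'child': 1, 'eats': 1, 'when': 1}
Checking each candidate word (with clipping):
  'eats' -> in reference (ref count 1, used 1/1) -> match (matches: 1)
  'because' -> in reference (ref count 2, used 1/2) -> match (matches: 2)
  'because' -> in reference (ref count 2, used 2/2) -> match (matches: 3)
  'because' -> ref count 2 already used up (2/2) -> clipped, no match (matches: 3)
  'child' -> in reference (ref count 1, used 1/1) -> match (matches: 4)
  'child' -> ref count 1 already used up (1/1) -> clipped, no match (matches: 4)
  'eats' -> ref count 1 already used up (1/1) -> clipped, no match (matches: 4)
  'because' -> ref count 2 already used up (2/2) -> clipped, no match (matches: 4)
  'eats' -> ref count 1 already used up (1/1) -> clipped, no match (matches: 4)
Clipped matches: 4, Candidate length: 9
Precision = 4/9

4/9


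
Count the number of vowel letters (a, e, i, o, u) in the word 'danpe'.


Scanning each character of 'danpe':
  Position 1: 'd' -> consonant (running count: 0)
  Position 2: 'a' -> vowel (running count: 1)
  Position 3: 'n' -> consonant (running count: 1)
  Position 4: 'p' -> consonant (running count: 1)
  Position 5: 'e' -> vowel (running count: 2)
Total vowels: 2

2


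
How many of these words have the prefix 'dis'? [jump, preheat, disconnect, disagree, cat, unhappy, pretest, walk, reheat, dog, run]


Checking each word for prefix 'dis':
  'jump' -> no (count: 0)
  'preheat' -> no (count: 0)
  'disconnect' -> YES, starts with 'dis' (count: 1)
  'disagree' -> YES, starts with 'dis' (count: 2)
  'cat' -> no (count: 2)
  'unhappy' -> no (count: 2)
  'pretest' -> no (count: 2)
  'walk' -> no (count: 2)
  'reheat' -> no (count: 2)
  'dog' -> no (count: 2)
  'run' -> no (count: 2)
Total with prefix 'dis': 2

2


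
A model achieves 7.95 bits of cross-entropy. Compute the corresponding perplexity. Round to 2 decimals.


Perplexity formula: PP = 2^H
H = 7.95
PP = 2^7.95
Decompose: 2^7.95 = 2^7 * 2^0.95
2^7 = 128, 2^0.95 ~ 1.9318727
PP ~ 128 * 1.9318727 = 247.2797056
Rounded to 2 decimals: 247.28

247.28


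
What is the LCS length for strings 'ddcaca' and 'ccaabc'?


DP table for LCS of 'ddcaca' and 'ccaabc':
       c  c  a  a  b  c
    0  0  0  0  0  0  0
  d 0  0  0  0  0  0  0
  d 0  0  0  0  0  0  0
  c 0  1  1  1  1  1  1
  a 0  1  1  2  2  2  2
  c 0  1  2  2  2  2  3
  a 0  1  2  3  3  3  3
LCS: 'cac'
LCS length = 3

3


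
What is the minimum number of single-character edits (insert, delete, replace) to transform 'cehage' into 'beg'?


Building DP table for s1='cehage' (len 6) and s2='beg' (len 3):
       b  e  g
    0  1  2  3
  c 1  1  2  3
  e 2  2  1  2
  h 3  3  2  2
  a 4  4  3  3
  g 5  5  4  3
  e 6  6  5  4
Edit distance = dp[6][3] = 4

4


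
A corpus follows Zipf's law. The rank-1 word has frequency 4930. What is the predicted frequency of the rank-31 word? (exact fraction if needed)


Zipf's law: freq(rank) = f1 / rank
f1 = 4930, rank = 31
freq = 4930 / 31
GCD(4930, 31) = 1
Simplified: 4930/31

4930/31


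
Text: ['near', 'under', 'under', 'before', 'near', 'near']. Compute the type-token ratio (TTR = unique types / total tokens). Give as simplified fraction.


Tokens: 6
Unique types: ('before', 'near', 'under') = 3
TTR = 3/6
Simplify: divide both by 3 -> 1/2
TTR = 1/2

1/2


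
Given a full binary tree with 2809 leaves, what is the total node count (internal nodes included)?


Leaf nodes (terminals): 2809
Internal nodes = n - 1 = 2809 - 1 = 2808
Total = leaves + internal = 2809 + 2808 = 5617

5617


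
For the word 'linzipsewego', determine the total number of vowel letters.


Scanning each character of 'linzipsewego':
  Position 1: 'l' -> consonant (running count: 0)
  Position 2: 'i' -> vowel (running count: 1)
  Position 3: 'n' -> consonant (running count: 1)
  Position 4: 'z' -> consonant (running count: 1)
  Position 5: 'i' -> vowel (running count: 2)
  Position 6: 'p' -> consonant (running count: 2)
  Position 7: 's' -> consonant (running count: 2)
  Position 8: 'e' -> vowel (running count: 3)
  Position 9: 'w' -> consonant (running count: 3)
  Position 10: 'e' -> vowel (running count: 4)
  Position 11: 'g' -> consonant (running count: 4)
  Position 12: 'o' -> vowel (running count: 5)
Total vowels: 5

5


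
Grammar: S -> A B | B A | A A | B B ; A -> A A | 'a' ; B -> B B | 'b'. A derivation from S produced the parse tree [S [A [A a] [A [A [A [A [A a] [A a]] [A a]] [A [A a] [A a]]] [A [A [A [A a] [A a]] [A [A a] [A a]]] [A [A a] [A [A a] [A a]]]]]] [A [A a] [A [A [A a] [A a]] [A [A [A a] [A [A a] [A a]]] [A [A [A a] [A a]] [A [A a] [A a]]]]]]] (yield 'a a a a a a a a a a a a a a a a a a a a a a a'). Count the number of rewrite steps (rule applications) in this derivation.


Every bracketed nonterminal node [X ...] in the tree is produced by exactly one rule application.
Reading the tree off as a leftmost derivation:
  Step 1: S  =>  A A   (applied S -> A A)
  Step 2: A A  =>  A A A   (applied A -> A A)
  Step 3: A A A  =>  a A A   (applied A -> a)
  Step 4: a A A  =>  a A A A   (applied A -> A A)
  Step 5: a A A A  =>  a A A A A   (applied A -> A A)
  Step 6: a A A A A  =>  a A A A A A   (applied A -> A A)
  Step 7: a A A A A A  =>  a A A A A A A   (applied A -> A A)
  Step 8: a A A A A A A  =>  a a A A A A A   (applied A -> a)
  Step 9: a a A A A A A  =>  a a a A A A A   (applied A -> a)
  Step 10: a a a A A A A  =>  a a a a A A A   (applied A -> a)
  Step 11: a a a a A A A  =>  a a a a A A A A   (applied A -> A A)
  Step 12: a a a a A A A A  =>  a a a a a A A A   (applied A -> a)
  Step 13: a a a a a A A A  =>  a a a a a a A A   (applied A -> a)
  Step 14: a a a a a a A A  =>  a a a a a a A A A   (applied A -> A A)
  Step 15: a a a a a a A A A  =>  a a a a a a A A A A   (applied A -> A A)
  Step 16: a a a a a a A A A A  =>  a a a a a a A A A A A   (applied A -> A A)
  Step 17: a a a a a a A A A A A  =>  a a a a a a a A A A A   (applied A -> a)
  Step 18: a a a a a a a A A A A  =>  a a a a a a a a A A A   (applied A -> a)
  Step 19: a a a a a a a a A A A  =>  a a a a a a a a A A A A   (applied A -> A A)
  Step 20: a a a a a a a a A A A A  =>  a a a a a a a a a A A A   (applied A -> a)
  Step 21: a a a a a a a a a A A A  =>  a a a a a a a a a a A A   (applied A -> a)
  Step 22: a a a a a a a a a a A A  =>  a a a a a a a a a a A A A   (applied A -> A A)
  Step 23: a a a a a a a a a a A A A  =>  a a a a a a a a a a a A A   (applied A -> a)
  Step 24: a a a a a a a a a a a A A  =>  a a a a a a a a a a a A A A   (applied A -> A A)
  Step 25: a a a a a a a a a a a A A A  =>  a a a a a a a a a a a a A A   (applied A -> a)
  Step 26: a a a a a a a a a a a a A A  =>  a a a a a a a a a a a a a A   (applied A -> a)
  Step 27: a a a a a a a a a a a a a A  =>  a a a a a a a a a a a a a A A   (applied A -> A A)
  Step 28: a a a a a a a a a a a a a A A  =>  a a a a a a a a a a a a a a A   (applied A -> a)
  Step 29: a a a a a a a a a a a a a a A  =>  a a a a a a a a a a a a a a A A   (applied A -> A A)
  Step 30: a a a a a a a a a a a a a a A A  =>  a a a a a a a a a a a a a a A A A   (applied A -> A A)
  Step 31: a a a a a a a a a a a a a a A A A  =>  a a a a a a a a a a a a a a a A A   (applied A -> a)
  Step 32: a a a a a a a a a a a a a a a A A  =>  a a a a a a a a a a a a a a a a A   (applied A -> a)
  Step 33: a a a a a a a a a a a a a a a a A  =>  a a a a a a a a a a a a a a a a A A   (applied A -> A A)
  Step 34: a a a a a a a a a a a a a a a a A A  =>  a a a a a a a a a a a a a a a a A A A   (applied A -> A A)
  Step 35: a a a a a a a a a a a a a a a a A A A  =>  a a a a a a a a a a a a a a a a a A A   (applied A -> a)
  Step 36: a a a a a a a a a a a a a a a a a A A  =>  a a a a a a a a a a a a a a a a a A A A   (applied A -> A A)
  Step 37: a a a a a a a a a a a a a a a a a A A A  =>  a a a a a a a a a a a a a a a a a a A A   (applied A -> a)
  Step 38: a a a a a a a a a a a a a a a a a a A A  =>  a a a a a a a a a a a a a a a a a a a A   (applied A -> a)
  Step 39: a a a a a a a a a a a a a a a a a a a A  =>  a a a a a a a a a a a a a a a a a a a A A   (applied A -> A A)
  Step 40: a a a a a a a a a a a a a a a a a a a A A  =>  a a a a a a a a a a a a a a a a a a a A A A   (applied A -> A A)
  Step 41: a a a a a a a a a a a a a a a a a a a A A A  =>  a a a a a a a a a a a a a a a a a a a a A A   (applied A -> a)
  Step 42: a a a a a a a a a a a a a a a a a a a a A A  =>  a a a a a a a a a a a a a a a a a a a a a A   (applied A -> a)
  Step 43: a a a a a a a a a a a a a a a a a a a a a A  =>  a a a a a a a a a a a a a a a a a a a a a A A   (applied A -> A A)
  Step 44: a a a a a a a a a a a a a a a a a a a a a A A  =>  a a a a a a a a a a a a a a a a a a a a a a A   (applied A -> a)
  Step 45: a a a a a a a a a a a a a a a a a a a a a a A  =>  a a a a a a a a a a a a a a a a a a a a a a a   (applied A -> a)
Final yield: a a a a a a a a a a a a a a a a a a a a a a a
Total rewrite steps: 45

45


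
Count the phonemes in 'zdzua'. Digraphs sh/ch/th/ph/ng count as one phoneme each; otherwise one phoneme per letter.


Parsing 'zdzua' greedily, digraphs first:
  'z' -> consonant phoneme (phonemes so far: 1)
  'd' -> consonant phoneme (phonemes so far: 2)
  'z' -> consonant phoneme (phonemes so far: 3)
  'u' -> vowel phoneme (phonemes so far: 4)
  'a' -> vowel phoneme (phonemes so far: 5)
Total phonemes: 5

5


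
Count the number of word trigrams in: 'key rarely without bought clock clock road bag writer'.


Word trigrams from [9] words:
  Trigram 1: (key rarely without)
  Trigram 2: (rarely without bought)
  Trigram 3: (without bought clock)
  Trigram 4: (bought clock clock)
  Trigram 5: (clock clock road)
  Trigram 6: (clock road bag)
  Trigram 7: (road bag writer)
Total word trigrams: 9 - 2 = 7

7


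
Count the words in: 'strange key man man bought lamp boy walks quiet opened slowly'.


Counting words by splitting on spaces:
  Word 1: 'strange'
  Word 2: 'key'
  Word 3: 'man'
  Word 4: 'man'
  Word 5: 'bought'
  Word 6: 'lamp'
  Word 7: 'boy'
  Word 8: 'walks'
  Word 9: 'quiet'
  Word 10: 'opened'
  Word 11: 'slowly'
Total words: 11

11


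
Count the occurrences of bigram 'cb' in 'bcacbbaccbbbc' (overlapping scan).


Scanning 'bcacbbaccbbbc' for bigram 'cb':
  Position 0: 'bc' -> no
  Position 1: 'ca' -> no
  Position 2: 'ac' -> no
  Position 3: 'cb' -> MATCH
  Position 4: 'bb' -> no
  Position 5: 'ba' -> no
  Position 6: 'ac' -> no
  Position 7: 'cc' -> no
  Position 8: 'cb' -> MATCH
  Position 9: 'bb' -> no
  Position 10: 'bb' -> no
  Position 11: 'bc' -> no
Total matches: 2

2


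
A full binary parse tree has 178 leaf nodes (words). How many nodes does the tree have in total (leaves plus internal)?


Leaf nodes (terminals): 178
Internal nodes = n - 1 = 178 - 1 = 177
Total = leaves + internal = 178 + 177 = 355

355


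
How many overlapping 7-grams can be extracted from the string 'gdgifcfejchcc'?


String 'gdgifcfejchcc' has length L = 13.
Number of overlapping n-grams = L - n + 1
Substituting: 13 - 7 + 1 = 7

7


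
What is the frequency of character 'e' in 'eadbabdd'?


Scanning 'eadbabdd' for 'e':
  Position 0: 'e' -> MATCH (count: 1)
Total occurrences of 'e': 1

1


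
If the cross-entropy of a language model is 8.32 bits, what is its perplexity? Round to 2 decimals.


Perplexity formula: PP = 2^H
H = 8.32
PP = 2^8.32
Decompose: 2^8.32 = 2^8 * 2^0.32
2^8 = 256, 2^0.32 ~ 1.2483305
PP ~ 256 * 1.2483305 = 319.5726080
Rounded to 2 decimals: 319.57

319.57


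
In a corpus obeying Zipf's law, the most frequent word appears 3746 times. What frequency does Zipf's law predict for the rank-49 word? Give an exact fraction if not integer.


Zipf's law: freq(rank) = f1 / rank
f1 = 3746, rank = 49
freq = 3746 / 49
GCD(3746, 49) = 1
Simplified: 3746/49

3746/49


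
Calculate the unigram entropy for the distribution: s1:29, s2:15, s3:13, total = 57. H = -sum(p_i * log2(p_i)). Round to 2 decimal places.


Computing entropy H = -sum(p_i * log2(p_i)):
  s1: p = 29/57 = 0.5088, -p*log2(p) = 0.4960
  s2: p = 15/57 = 0.2632, -p*log2(p) = 0.5068
  s3: p = 13/57 = 0.2281, -p*log2(p) = 0.4863
H = sum of terms = 1.4891
Rounded to 2 decimals: 1.49

1.49


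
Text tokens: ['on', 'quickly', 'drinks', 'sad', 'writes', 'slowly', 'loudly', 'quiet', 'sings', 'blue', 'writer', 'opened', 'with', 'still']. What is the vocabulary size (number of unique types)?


Listing all tokens and tracking unique types:
  Token 1: 'on' -> NEW (unique so far: 1)
  Token 2: 'quickly' -> NEW (unique so far: 2)
  Token 3: 'drinks' -> NEW (unique so far: 3)
  Token 4: 'sad' -> NEW (unique so far: 4)
  Token 5: 'writes' -> NEW (unique so far: 5)
  Token 6: 'slowly' -> NEW (unique so far: 6)
  Token 7: 'loudly' -> NEW (unique so far: 7)
  Token 8: 'quiet' -> NEW (unique so far: 8)
  Token 9: 'sings' -> NEW (unique so far: 9)
  Token 10: 'blue' -> NEW (unique so far: 10)
  Token 11: 'writer' -> NEW (unique so far: 11)
  Token 12: 'opened' -> NEW (unique so far: 12)
  Token 13: 'with' -> NEW (unique so far: 13)
  Token 14: 'still' -> NEW (unique so far: 14)
Unique types: ('blue', 'drinks', 'loudly', 'on', 'opened', 'quickly', 'quiet', 'sad', 'sings', 'slowly', 'still', 'with', 'writer', 'writes')
Vocabulary size: 14

14


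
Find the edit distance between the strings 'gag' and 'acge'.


Building DP table for s1='gag' (len 3) and s2='acge' (len 4):
       a  c  g  e
    0  1  2  3  4
  g 1  1  2  2  3
  a 2  1  2  3  3
  g 3  2  2  2  3
Edit distance = dp[3][4] = 3

3


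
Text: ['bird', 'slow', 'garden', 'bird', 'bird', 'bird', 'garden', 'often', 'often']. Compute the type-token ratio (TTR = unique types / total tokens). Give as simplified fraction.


Tokens: 9
Unique types: ('bird', 'garden', 'often', 'slow') = 4
TTR = 4/9
Already in lowest terms.

4/9


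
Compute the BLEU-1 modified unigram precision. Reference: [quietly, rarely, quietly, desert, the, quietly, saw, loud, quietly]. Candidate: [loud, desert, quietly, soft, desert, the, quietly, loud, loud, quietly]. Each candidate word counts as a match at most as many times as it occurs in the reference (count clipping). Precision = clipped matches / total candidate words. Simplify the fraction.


Reference word counts: {'desert': 1, 'loud': 1, 'quietly': 4, 'rarely': 1, 'saw': 1, 'the': 1}
Checking each candidate word (with clipping):
  'loud' -> in reference (ref count 1, used 1/1) -> match (matches: 1)
  'desert' -> in reference (ref count 1, used 1/1) -> match (matches: 2)
  'quietly' -> in reference (ref count 4, used 1/4) -> match (matches: 3)
  'soft' -> not in reference -> no match (matches: 3)
  'desert' -> ref count 1 already used up (1/1) -> clipped, no match (matches: 3)
  'the' -> in reference (ref count 1, used 1/1) -> match (matches: 4)
  'quietly' -> in reference (ref count 4, used 2/4) -> match (matches: 5)
  'loud' -> ref count 1 already used up (1/1) -> clipped, no match (matches: 5)
  'loud' -> ref count 1 already used up (1/1) -> clipped, no match (matches: 5)
  'quietly' -> in reference (ref count 4, used 3/4) -> match (matches: 6)
Clipped matches: 6, Candidate length: 10
Precision = 6/10 = 3/5

3/5


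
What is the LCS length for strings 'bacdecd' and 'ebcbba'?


DP table for LCS of 'bacdecd' and 'ebcbba':
       e  b  c  b  b  a
    0  0  0  0  0  0  0
  b 0  0  1  1  1  1  1
  a 0  0  1  1  1  1  2
  c 0  0  1  2  2  2  2
  d 0  0  1  2  2  2  2
  e 0  1  1  2  2  2  2
  c 0  1  1  2  2  2  2
  d 0  1  1  2  2  2  2
LCS: 'ba'
LCS length = 2

2


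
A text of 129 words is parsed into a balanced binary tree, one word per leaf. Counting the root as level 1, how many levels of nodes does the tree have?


In a balanced binary tree with n leaves the deepest leaf is ceil(log2(n)) edges below the root,
so counting node levels inclusive of root and leaves gives ceil(log2(n)) + 1 levels.
log2(129) = 7.0112
ceil(7.0112) = 8
levels = 8 + 1 = 9

9


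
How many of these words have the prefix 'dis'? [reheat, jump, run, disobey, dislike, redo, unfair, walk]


Checking each word for prefix 'dis':
  'reheat' -> no (count: 0)
  'jump' -> no (count: 0)
  'run' -> no (count: 0)
  'disobey' -> YES, starts with 'dis' (count: 1)
  'dislike' -> YES, starts with 'dis' (count: 2)
  'redo' -> no (count: 2)
  'unfair' -> no (count: 2)
  'walk' -> no (count: 2)
Total with prefix 'dis': 2

2


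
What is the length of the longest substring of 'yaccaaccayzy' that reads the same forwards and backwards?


Scanning 'yaccaaccayzy' for palindromic substrings.
Substring at positions 0-9: 'yaccaaccay'.
Check: reverse('yaccaaccay') = 'yaccaaccay' -> palindrome confirmed.
Neighbouring characters ('-' / 'z') break symmetry, so it cannot extend further.
No longer palindromic substring exists; longest length = 10

10


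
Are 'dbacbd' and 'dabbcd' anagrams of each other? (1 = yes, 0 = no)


Sort characters of 'dbacbd': 'abbcdd'
Sort characters of 'dabbcd': 'abbcdd'
Sorted forms match -> they ARE anagrams
Result: 1

1


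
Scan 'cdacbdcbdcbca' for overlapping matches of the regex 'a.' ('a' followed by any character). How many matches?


Pattern: a. means 'a' followed by any character.
Scanning 'cdacbdcbdcbca' position-by-position:
  Pos 0: window 'cd' -> no
  Pos 1: window 'da' -> no
  Pos 2: window 'ac' -> MATCH
  Pos 3: window 'cb' -> no
  Pos 4: window 'bd' -> no
  Pos 5: window 'dc' -> no
  Pos 6: window 'cb' -> no
  Pos 7: window 'bd' -> no
  Pos 8: window 'dc' -> no
  Pos 9: window 'cb' -> no
  Pos 10: window 'bc' -> no
  Pos 11: window 'ca' -> no
  Pos 12: window 'a' -> no
Total matches: 1

1


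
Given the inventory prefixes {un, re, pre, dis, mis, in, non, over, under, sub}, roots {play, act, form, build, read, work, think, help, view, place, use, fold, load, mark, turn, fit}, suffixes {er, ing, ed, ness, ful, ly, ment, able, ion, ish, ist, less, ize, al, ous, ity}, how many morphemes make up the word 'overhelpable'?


Segmenting 'overhelpable' against the inventory:
  'over' -> prefix (morpheme 1)
  'help' -> root (morpheme 2)
  'able' -> suffix (morpheme 3)
Total morphemes: 3

3


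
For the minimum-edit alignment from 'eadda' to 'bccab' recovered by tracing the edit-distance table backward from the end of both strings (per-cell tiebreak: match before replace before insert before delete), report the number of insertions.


Edit distance = 5. Backtracking from cell (5, 5) with preference match > replace > insert > delete,
then listing the resulting alignment 'eadda' -> 'bccab' left to right:
  Step 1: replace e->b
  Step 2: replace a->c
  Step 3: replace d->c
  Step 4: replace d->a
  Step 5: replace a->b
Total insertions: 0

0


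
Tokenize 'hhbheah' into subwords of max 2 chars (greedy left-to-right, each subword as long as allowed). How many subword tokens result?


'hhbheah' has 7 characters.
Chunking with max size 2:
  Chunk 1: 'hh' (positions 0-1)
  Chunk 2: 'bh' (positions 2-3)
  Chunk 3: 'ea' (positions 4-5)
  Chunk 4: 'h' (positions 6-6)
Total chunks: ceil(7 / 2) = 4

4


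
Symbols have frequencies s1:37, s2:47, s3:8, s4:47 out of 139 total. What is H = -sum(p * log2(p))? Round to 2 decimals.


Computing entropy H = -sum(p_i * log2(p_i)):
  s1: p = 37/139 = 0.2662, -p*log2(p) = 0.5083
  s2: p = 47/139 = 0.3381, -p*log2(p) = 0.5290
  s3: p = 8/139 = 0.0576, -p*log2(p) = 0.2371
  s4: p = 47/139 = 0.3381, -p*log2(p) = 0.5290
H = sum of terms = 1.8034
Rounded to 2 decimals: 1.80

1.80


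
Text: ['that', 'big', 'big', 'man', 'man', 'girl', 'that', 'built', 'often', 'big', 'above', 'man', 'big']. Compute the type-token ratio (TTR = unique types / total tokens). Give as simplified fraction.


Tokens: 13
Unique types: ('above', 'big', 'built', 'girl', 'man', 'often', 'that') = 7
TTR = 7/13
Already in lowest terms.

7/13


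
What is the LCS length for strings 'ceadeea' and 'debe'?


DP table for LCS of 'ceadeea' and 'debe':
       d  e  b  e
    0  0  0  0  0
  c 0  0  0  0  0
  e 0  0  1  1  1
  a 0  0  1  1  1
  d 0  1  1  1  1
  e 0  1  2  2  2
  e 0  1  2  2  3
  a 0  1  2  2  3
LCS: 'dee'
LCS length = 3

3


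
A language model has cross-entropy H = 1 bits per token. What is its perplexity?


Perplexity formula: PP = 2^H
H = 1
PP = 2^1
Steps: 2^1 = 2
PP = 2

2


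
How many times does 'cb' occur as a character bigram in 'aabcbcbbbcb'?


Scanning 'aabcbcbbbcb' for bigram 'cb':
  Position 0: 'aa' -> no
  Position 1: 'ab' -> no
  Position 2: 'bc' -> no
  Position 3: 'cb' -> MATCH
  Position 4: 'bc' -> no
  Position 5: 'cb' -> MATCH
  Position 6: 'bb' -> no
  Position 7: 'bb' -> no
  Position 8: 'bc' -> no
  Position 9: 'cb' -> MATCH
Total matches: 3

3


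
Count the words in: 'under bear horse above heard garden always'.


Counting words by splitting on spaces:
  Word 1: 'under'
  Word 2: 'bear'
  Word 3: 'horse'
  Word 4: 'above'
  Word 5: 'heard'
  Word 6: 'garden'
  Word 7: 'always'
Total words: 7

7


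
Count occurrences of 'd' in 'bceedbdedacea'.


Scanning 'bceedbdedacea' for 'd':
  Position 4: 'd' -> MATCH (count: 1)
  Position 6: 'd' -> MATCH (count: 2)
  Position 8: 'd' -> MATCH (count: 3)
Total occurrences of 'd': 3

3


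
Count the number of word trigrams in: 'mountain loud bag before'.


Word trigrams from [4] words:
  Trigram 1: (mountain loud bag)
  Trigram 2: (loud bag before)
Total word trigrams: 4 - 2 = 2

2


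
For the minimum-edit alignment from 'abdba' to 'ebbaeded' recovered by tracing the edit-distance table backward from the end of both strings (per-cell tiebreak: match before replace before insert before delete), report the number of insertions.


Edit distance = 6. Backtracking from cell (5, 8) with preference match > replace > insert > delete,
then listing the resulting alignment 'abdba' -> 'ebbaeded' left to right:
  Step 1: insert 'e' [insertion #1]
  Step 2: insert 'b' [insertion #2]
  Step 3: insert 'b' [insertion #3]
  Step 4: keep 'a'
  Step 5: replace b->e
  Step 6: keep 'd'
  Step 7: replace b->e
  Step 8: replace a->d
Total insertions: 3

3


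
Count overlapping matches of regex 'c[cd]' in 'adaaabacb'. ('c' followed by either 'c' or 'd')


Pattern: c[cd] means 'c' followed by either 'c' or 'd'.
Scanning 'adaaabacb' position-by-position:
  Pos 0: window 'ad' -> no
  Pos 1: window 'da' -> no
  Pos 2: window 'aa' -> no
  Pos 3: window 'aa' -> no
  Pos 4: window 'ab' -> no
  Pos 5: window 'ba' -> no
  Pos 6: window 'ac' -> no
  Pos 7: window 'cb' -> no
  Pos 8: window 'b' -> no
Total matches: 0

0
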